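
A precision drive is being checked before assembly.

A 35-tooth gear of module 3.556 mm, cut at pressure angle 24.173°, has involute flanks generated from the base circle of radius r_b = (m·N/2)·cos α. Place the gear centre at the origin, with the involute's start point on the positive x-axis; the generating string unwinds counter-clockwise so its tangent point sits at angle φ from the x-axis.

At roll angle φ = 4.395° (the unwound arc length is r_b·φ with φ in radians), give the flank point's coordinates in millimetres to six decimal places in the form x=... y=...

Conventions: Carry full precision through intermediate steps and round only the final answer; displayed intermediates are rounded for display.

x=56.940031 y=0.008536

topology: single-mesh involute geometry — m = 3.556, N = 35
pitch radius r_p = m·N/2 = 3.556·35/2 = 62.230000
base radius r_b = r_p·cos α = 62.230000·cos 24.173° = 56.773250
roll angle φ = 4.395° = 0.07670722 rad
x = r_b·(cos φ + φ·sin φ) = 56.940031
y = r_b·(sin φ − φ·cos φ) = 0.008536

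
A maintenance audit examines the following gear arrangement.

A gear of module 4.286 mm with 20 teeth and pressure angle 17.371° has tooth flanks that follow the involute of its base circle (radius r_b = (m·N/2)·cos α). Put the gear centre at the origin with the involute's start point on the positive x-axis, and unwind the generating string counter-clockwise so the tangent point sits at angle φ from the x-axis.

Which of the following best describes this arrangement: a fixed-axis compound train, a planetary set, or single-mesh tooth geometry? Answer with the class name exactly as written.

single-mesh tooth geometry

topology: single-mesh involute geometry — m = 4.286, N = 20
classification: single-mesh tooth geometry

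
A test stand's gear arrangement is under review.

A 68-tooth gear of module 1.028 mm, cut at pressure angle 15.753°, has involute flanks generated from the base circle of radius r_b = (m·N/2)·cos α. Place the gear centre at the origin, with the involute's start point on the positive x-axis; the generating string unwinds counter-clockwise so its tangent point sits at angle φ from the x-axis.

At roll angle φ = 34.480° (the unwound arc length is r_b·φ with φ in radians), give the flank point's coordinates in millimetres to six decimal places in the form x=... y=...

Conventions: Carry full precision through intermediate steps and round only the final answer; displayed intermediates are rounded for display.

class = single-mesh tooth geometry [base-circle involute, m = 1.028, 68T]
pitch radius r_p = m·N/2 = 1.028·68/2 = 34.952000
base radius r_b = r_p·cos α = 34.952000·cos 15.753° = 33.639239
roll angle φ = 34.480° = 0.60178953 rad
x = r_b·(cos φ + φ·sin φ) = 39.189984
y = r_b·(sin φ − φ·cos φ) = 2.356397

x=39.189984 y=2.356397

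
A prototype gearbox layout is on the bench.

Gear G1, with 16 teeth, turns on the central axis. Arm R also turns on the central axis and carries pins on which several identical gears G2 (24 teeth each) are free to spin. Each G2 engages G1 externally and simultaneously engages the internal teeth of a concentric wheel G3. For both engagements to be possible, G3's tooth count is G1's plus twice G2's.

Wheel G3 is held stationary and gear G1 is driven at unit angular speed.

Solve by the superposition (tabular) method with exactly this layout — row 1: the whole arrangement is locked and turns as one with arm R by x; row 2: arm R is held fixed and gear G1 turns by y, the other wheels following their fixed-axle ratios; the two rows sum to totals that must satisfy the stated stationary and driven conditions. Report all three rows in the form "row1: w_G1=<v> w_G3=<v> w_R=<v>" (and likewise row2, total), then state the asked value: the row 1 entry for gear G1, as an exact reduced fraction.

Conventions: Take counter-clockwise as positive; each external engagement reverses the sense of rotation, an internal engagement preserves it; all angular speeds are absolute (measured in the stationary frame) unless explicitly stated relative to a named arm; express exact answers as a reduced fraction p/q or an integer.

planetary set (16T centre, 24T on arm, 64T internal) — Willis relation
row 1 — lock + rotate with arm: ω_sun = ω_ring = ω_arm = x
superposition row 2 [arm held]: sun y, ring −(16/64)·y, arm 0
boundary: total ω_ring = x − (16/64)·y = 0 and total ω_sun = x + y = 1  ⇒  y = 4/5, x = 1/5
row 2 ring = −(16/64)·4/5 = -1/5
totals (row 1 + row 2): sun 1/5 + 4/5 = 1, ring 1/5 + (-1/5) = 0, arm 1/5 + 0 = 1/5
asked cell (row1, sun) = 1/5

row1: w_G1=1/5 w_G3=1/5 w_R=1/5
row2: w_G1=4/5 w_G3=-1/5 w_R=0
total: w_G1=1 w_G3=0 w_R=1/5
asked value: 1/5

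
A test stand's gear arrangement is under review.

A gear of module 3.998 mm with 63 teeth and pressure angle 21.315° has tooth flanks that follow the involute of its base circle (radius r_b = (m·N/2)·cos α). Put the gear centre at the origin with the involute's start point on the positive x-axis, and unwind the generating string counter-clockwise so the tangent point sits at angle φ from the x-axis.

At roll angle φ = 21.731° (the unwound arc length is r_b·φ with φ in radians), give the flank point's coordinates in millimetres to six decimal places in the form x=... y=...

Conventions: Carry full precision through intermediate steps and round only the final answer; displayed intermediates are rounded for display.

topology: single-mesh involute geometry — m = 3.998, N = 63
pitch radius r_p = m·N/2 = 3.998·63/2 = 125.937000
base radius r_b = r_p·cos α = 125.937000·cos 21.315° = 117.322418
roll angle φ = 21.731° = 0.37927750 rad
x = r_b·(cos φ + φ·sin φ) = 125.459860
y = r_b·(sin φ − φ·cos φ) = 2.103152

x=125.459860 y=2.103152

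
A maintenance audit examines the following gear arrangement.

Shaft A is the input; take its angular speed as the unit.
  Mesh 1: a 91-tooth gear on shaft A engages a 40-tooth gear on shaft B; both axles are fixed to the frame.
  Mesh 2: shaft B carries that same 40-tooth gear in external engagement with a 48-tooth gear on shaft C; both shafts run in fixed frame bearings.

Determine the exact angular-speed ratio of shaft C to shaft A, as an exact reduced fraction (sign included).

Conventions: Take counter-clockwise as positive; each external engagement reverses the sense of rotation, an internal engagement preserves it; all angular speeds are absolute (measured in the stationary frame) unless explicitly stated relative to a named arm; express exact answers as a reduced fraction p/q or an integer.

91/48

class = fixed-axis compound train [2 meshes; 2 ratios multiply, 2 sense flips]
mesh 1 [91T→40T]: running ratio 91/40, sense −
mesh 2 [40T→48T]: running ratio 91/48, sense +
ω_out/ω_in = 91/48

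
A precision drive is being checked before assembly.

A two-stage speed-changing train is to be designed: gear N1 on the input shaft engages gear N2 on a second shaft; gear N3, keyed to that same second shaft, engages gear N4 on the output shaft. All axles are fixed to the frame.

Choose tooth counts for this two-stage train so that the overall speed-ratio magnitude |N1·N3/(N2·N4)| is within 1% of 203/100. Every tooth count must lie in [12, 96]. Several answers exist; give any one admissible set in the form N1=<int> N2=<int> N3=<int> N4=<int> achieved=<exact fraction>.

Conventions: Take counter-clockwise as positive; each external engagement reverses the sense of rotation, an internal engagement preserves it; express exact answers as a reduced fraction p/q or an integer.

N1=21 N2=12 N3=29 N4=25 achieved=203/100

2-stage fixed-axis compound train for ratio 203/100
target = 203/100 in lowest terms: an exact hit needs N1·N3 = k·203 and N2·N4 = k·100 for one integer k, every count in [12, 96]; additionally prefer no 1:1 stage (N1 ≠ N2, N3 ≠ N4)
k = 1…2: no 1:1-free in-range split of k·203 and k·100 into factor pairs; take k = 3
k = 3: N1·N3 = 609 = 21·29, N2·N4 = 300 = 12·25
achieved = 21·29/(12·25) = 203/100; |achieved − target| = 0 ≤ 203/10000 ✓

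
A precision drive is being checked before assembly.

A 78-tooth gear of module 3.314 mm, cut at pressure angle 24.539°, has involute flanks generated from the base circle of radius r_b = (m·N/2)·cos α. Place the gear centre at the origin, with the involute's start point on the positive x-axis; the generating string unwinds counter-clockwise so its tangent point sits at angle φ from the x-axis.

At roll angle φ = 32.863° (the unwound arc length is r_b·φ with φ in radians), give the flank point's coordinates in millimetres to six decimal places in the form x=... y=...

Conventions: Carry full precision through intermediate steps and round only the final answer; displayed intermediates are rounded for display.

recognized (one wheel, involute flank): single-mesh tooth geometry, m = 3.314, N = 78
pitch radius r_p = m·N/2 = 3.314·78/2 = 129.246000
base radius r_b = r_p·cos α = 129.246000·cos 24.539° = 117.572345
roll angle φ = 32.863° = 0.57356755 rad
x = r_b·(cos φ + φ·sin φ) = 135.350064
y = r_b·(sin φ − φ·cos φ) = 7.154552

x=135.350064 y=7.154552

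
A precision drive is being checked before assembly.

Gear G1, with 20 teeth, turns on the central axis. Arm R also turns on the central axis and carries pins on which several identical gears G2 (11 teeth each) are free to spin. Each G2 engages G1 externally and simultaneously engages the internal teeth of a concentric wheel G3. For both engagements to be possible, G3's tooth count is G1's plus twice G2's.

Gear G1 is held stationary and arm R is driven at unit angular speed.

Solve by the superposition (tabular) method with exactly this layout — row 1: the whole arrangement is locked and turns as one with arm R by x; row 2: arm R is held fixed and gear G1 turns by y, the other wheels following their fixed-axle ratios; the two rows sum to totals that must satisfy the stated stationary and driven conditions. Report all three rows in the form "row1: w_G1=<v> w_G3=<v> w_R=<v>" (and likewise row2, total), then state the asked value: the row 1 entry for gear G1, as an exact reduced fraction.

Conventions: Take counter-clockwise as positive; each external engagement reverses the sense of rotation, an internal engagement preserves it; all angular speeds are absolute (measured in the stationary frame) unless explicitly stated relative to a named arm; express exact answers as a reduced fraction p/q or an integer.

class = planetary set [G3 = 20+2·11 = 42; Willis about the carrier]
row 1: whole set turns with the arm by x
row 2: sun turns y, ring = −(20/42)·y, arm 0
boundary: total ω_sun = x + y = 0 and total ω_arm = x = 1  ⇒  y = -1, x = 1
row 2 ring = −(20/42)·(-1) = 10/21
totals (row 1 + row 2): sun 1 + (-1) = 0, ring 1 + 10/21 = 31/21, arm 1 + 0 = 1
asked cell (row1, sun) = 1

row1: w_G1=1 w_G3=1 w_R=1
row2: w_G1=-1 w_G3=10/21 w_R=0
total: w_G1=0 w_G3=31/21 w_R=1
asked value: 1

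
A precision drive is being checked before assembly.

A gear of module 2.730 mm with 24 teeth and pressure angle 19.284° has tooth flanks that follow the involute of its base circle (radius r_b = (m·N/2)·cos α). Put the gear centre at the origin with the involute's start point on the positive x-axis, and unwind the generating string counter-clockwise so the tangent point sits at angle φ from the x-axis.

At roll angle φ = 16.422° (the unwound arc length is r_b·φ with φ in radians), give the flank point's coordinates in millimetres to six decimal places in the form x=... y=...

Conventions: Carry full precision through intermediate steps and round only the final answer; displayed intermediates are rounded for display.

x=32.166092 y=0.240704

single-mesh involute tooth geometry (24T wheel at module 2.730)
pitch radius r_p = m·N/2 = 2.730·24/2 = 32.760000
base radius r_b = r_p·cos α = 32.760000·cos 19.284° = 30.921942
roll angle φ = 16.422° = 0.28661797 rad
x = r_b·(cos φ + φ·sin φ) = 32.166092
y = r_b·(sin φ − φ·cos φ) = 0.240704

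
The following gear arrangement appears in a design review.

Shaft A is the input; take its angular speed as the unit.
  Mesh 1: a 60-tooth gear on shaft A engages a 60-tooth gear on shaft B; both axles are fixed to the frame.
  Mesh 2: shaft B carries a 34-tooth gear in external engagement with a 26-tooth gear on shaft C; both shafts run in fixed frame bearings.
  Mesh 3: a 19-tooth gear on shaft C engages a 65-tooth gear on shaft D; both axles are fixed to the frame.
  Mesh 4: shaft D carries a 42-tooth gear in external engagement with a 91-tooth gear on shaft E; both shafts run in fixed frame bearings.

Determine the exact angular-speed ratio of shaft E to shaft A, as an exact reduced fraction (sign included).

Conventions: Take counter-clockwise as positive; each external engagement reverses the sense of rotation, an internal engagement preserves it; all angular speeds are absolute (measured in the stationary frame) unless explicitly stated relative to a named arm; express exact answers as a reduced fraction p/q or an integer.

class = fixed-axis compound train [4 meshes; 4 ratios multiply, 4 sense flips]
mesh 1 [60T→60T]: running ratio 1, sense −
mesh 2 [34T→26T]: running ratio 17/13, sense +
mesh 3 [19T→65T]: running ratio 323/845, sense −
mesh 4 [42T→91T]: running ratio 1938/10985, sense +
ω_out/ω_in = 1938/10985

1938/10985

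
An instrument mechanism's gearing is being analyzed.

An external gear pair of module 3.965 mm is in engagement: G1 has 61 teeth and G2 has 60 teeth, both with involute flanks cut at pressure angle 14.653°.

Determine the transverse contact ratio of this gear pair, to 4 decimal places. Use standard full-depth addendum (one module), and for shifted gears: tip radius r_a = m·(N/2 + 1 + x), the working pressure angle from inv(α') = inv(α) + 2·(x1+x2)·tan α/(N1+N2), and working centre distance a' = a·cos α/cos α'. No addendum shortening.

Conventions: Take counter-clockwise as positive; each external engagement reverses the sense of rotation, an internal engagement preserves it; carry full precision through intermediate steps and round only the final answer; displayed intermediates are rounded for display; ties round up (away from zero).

class = single-mesh tooth geometry [involute pair 61T × 60T, m = 3.965]
base radii: r_b1 = 116.999241, r_b2 = 115.081221
tip radii: r_a1 = 124.897500, r_a2 = 122.915000
no profile shift: α' = α, a' = a
action lengths: √(r_a1²−r_b1²) = 43.709988, √(r_a2²−r_b2²) = 43.178812
base pitch p_b = π·m·cos α = 12.051277
CR = (43.709988 + 43.178812 − 239.882500·sin 14.65300°)/12.051277 = 2.174630
contact ratio ≈ 2.1746

2.1746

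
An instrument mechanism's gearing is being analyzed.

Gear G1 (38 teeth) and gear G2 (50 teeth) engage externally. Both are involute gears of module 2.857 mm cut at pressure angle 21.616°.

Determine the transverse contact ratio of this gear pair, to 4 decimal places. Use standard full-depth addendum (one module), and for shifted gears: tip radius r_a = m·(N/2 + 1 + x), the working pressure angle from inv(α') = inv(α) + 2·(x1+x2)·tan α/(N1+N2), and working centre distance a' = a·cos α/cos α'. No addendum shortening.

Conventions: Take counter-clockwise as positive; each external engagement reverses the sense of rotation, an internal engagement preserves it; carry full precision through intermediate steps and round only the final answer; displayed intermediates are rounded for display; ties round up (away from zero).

1.6522

recognized (one external pair, fixed centres): single-mesh tooth geometry, m = 2.857, N1 = 38, N2 = 50
base radii: r_b1 = 50.465475, r_b2 = 66.401940
tip radii: r_a1 = 57.140000, r_a2 = 74.282000
no profile shift: α' = α, a' = a
action lengths: √(r_a1²−r_b1²) = 26.799542, √(r_a2²−r_b2²) = 33.295613
base pitch p_b = π·m·cos α = 8.344314
CR = (26.799542 + 33.295613 − 125.708000·sin 21.61600°)/8.344314 = 1.652181
contact ratio ≈ 1.6522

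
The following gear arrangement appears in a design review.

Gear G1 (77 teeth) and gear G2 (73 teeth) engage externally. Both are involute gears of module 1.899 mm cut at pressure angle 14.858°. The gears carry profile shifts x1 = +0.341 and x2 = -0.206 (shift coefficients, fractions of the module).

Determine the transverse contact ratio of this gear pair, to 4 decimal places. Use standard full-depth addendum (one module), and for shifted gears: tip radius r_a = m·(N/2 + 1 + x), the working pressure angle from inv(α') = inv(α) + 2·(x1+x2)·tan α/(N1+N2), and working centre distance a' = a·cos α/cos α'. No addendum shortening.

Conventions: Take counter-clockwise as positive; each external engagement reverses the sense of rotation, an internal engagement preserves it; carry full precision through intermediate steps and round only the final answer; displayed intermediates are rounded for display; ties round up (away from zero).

2.1658

single-mesh involute tooth geometry (77T engaging 73T at module 1.899)
base radii: r_b1 = 70.666966, r_b2 = 66.995955
tip radii: r_a1 = 75.658059, r_a2 = 70.821306
inv(α') = inv(14.858°) + 2·(+0.341-0.206)·tan α/(77+73) = 0.00645115  ⇒  α' = 15.23655°
a' = a·cos α / cos α' = 142.4250·cos 14.858°/cos 15.23655° = 142.678199
action lengths: √(r_a1²−r_b1²) = 27.024466, √(r_a2²−r_b2²) = 22.960823
base pitch p_b = π·m·cos α = 5.766411
CR = (27.024466 + 22.960823 − 142.678199·sin 15.23655°)/5.766411 = 2.165779
contact ratio ≈ 2.1658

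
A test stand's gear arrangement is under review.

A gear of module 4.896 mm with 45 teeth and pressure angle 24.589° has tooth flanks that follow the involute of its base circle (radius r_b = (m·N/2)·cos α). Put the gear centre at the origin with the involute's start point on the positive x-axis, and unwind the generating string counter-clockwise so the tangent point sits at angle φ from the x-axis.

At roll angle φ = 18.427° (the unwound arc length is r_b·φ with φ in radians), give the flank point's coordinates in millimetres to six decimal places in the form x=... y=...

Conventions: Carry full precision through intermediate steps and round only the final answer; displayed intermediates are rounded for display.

topology: single-mesh involute geometry — m = 4.896, N = 45
pitch radius r_p = m·N/2 = 4.896·45/2 = 110.160000
base radius r_b = r_p·cos α = 110.160000·cos 24.589° = 100.170252
roll angle φ = 18.427° = 0.32161182 rad
x = r_b·(cos φ + φ·sin φ) = 105.217572
y = r_b·(sin φ − φ·cos φ) = 1.099296

x=105.217572 y=1.099296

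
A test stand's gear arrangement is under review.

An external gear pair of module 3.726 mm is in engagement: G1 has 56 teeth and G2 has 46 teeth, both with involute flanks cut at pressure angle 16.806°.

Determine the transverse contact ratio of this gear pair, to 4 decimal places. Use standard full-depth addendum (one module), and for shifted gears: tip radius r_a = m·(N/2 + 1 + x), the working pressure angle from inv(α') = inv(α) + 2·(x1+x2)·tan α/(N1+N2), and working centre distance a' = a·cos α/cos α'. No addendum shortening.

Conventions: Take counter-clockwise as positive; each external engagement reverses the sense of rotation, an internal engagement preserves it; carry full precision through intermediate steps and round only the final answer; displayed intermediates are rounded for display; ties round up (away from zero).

1.9536

recognized (one external pair, fixed centres): single-mesh tooth geometry, m = 3.726, N1 = 56, N2 = 46
base radii: r_b1 = 99.872070, r_b2 = 82.037772
tip radii: r_a1 = 108.054000, r_a2 = 89.424000
no profile shift: α' = α, a' = a
action lengths: √(r_a1²−r_b1²) = 41.246048, √(r_a2²−r_b2²) = 35.587297
base pitch p_b = π·m·cos α = 11.205620
CR = (41.246048 + 35.587297 − 190.026000·sin 16.80600°)/11.205620 = 1.953550
contact ratio ≈ 1.9536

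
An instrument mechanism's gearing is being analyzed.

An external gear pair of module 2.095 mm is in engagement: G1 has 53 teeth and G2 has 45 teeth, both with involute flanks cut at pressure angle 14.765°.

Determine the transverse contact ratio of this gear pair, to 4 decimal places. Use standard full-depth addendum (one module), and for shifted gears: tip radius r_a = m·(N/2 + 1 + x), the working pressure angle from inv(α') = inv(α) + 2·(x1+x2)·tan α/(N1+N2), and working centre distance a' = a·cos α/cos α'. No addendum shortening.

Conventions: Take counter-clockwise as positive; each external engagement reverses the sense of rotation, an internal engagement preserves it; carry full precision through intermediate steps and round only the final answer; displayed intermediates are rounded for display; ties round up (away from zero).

2.0983

recognized (one external pair, fixed centres): single-mesh tooth geometry, m = 2.095, N1 = 53, N2 = 45
base radii: r_b1 = 53.684271, r_b2 = 45.580984
tip radii: r_a1 = 57.612500, r_a2 = 49.232500
no profile shift: α' = α, a' = a
action lengths: √(r_a1²−r_b1²) = 20.909310, √(r_a2²−r_b2²) = 18.606797
base pitch p_b = π·m·cos α = 6.364306
CR = (20.909310 + 18.606797 − 102.655000·sin 14.76500°)/6.364306 = 2.098258
contact ratio ≈ 2.0983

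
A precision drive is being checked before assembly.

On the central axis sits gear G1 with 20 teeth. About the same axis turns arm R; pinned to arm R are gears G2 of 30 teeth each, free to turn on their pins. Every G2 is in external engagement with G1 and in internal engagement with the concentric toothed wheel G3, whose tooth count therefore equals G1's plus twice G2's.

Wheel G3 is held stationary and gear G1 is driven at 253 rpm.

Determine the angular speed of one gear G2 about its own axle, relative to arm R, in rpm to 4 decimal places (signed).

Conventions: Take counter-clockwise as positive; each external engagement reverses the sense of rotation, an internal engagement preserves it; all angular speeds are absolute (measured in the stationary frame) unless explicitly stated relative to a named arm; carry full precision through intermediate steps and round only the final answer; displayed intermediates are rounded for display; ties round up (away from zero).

-134.9333 rpm

recognized (axles ride arm R): planetary set, 20/30/80 teeth
normalise by the input: solve with ω_sun = 1, then scale by 253 rpm
ring teeth: 20 + 2·30 = 80
20(ω_sun−ω_arm) = −80(ω_ring−ω_arm),  ω_ring = 0, ω_sun = 1
20(1−ω_arm) = −80(0−ω_arm)  ⇒  100·ω_arm = 20  ⇒  ω_arm = 1/5
sun–planet mesh: 20·(1−1/5) = −30·(ω_p−ω_arm)  ⇒  ω_p−ω_arm = -8/15
scale: ω_p−ω_arm = -8/15 × 253 rpm = -134.9333 rpm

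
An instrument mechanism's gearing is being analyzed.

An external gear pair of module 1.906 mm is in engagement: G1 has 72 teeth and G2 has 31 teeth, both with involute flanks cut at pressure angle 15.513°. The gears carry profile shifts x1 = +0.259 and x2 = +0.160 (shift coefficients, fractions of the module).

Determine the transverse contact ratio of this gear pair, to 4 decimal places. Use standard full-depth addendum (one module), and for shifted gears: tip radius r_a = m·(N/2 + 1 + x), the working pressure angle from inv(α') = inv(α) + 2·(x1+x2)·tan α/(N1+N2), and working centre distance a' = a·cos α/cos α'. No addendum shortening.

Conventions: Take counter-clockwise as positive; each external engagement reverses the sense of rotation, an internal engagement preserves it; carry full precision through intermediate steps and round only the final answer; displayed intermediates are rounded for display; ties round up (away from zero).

recognized (one external pair, fixed centres): single-mesh tooth geometry, m = 1.906, N1 = 72, N2 = 31
base radii: r_b1 = 66.116305, r_b2 = 28.466742
tip radii: r_a1 = 71.015654, r_a2 = 31.753960
inv(α') = inv(15.513°) + 2·(+0.259+0.160)·tan α/(72+31) = 0.00907425  ⇒  α' = 17.03031°
a' = a·cos α / cos α' = 98.1590·cos 15.513°/cos 17.03031° = 98.920727
action lengths: √(r_a1²−r_b1²) = 25.920211, √(r_a2²−r_b2²) = 14.069774
base pitch p_b = π·m·cos α = 5.769736
CR = (25.920211 + 14.069774 − 98.920727·sin 17.03031°)/5.769736 = 1.909675
contact ratio ≈ 1.9097

1.9097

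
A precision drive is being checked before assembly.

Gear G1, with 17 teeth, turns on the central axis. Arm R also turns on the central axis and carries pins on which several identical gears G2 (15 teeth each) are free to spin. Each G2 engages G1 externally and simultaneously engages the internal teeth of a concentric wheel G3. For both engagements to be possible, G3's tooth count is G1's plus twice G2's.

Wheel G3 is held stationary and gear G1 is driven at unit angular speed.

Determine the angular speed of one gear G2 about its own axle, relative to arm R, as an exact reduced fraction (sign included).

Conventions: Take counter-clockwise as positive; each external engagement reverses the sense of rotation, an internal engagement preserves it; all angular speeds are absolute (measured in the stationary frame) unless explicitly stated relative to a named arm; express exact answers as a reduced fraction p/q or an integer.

recognized (axles ride arm R): planetary set, 17/15/47 teeth
ring teeth: 17 + 2·15 = 47
17(ω_sun−ω_arm) = −47(ω_ring−ω_arm),  ω_ring = 0, ω_sun = 1
17(1−ω_arm) = −47(0−ω_arm)  ⇒  64·ω_arm = 17  ⇒  ω_arm = 17/64
sun–planet mesh: 17·(1−17/64) = −15·(ω_p−ω_arm)  ⇒  ω_p−ω_arm = -799/960
exact speed ratio = -799/960

-799/960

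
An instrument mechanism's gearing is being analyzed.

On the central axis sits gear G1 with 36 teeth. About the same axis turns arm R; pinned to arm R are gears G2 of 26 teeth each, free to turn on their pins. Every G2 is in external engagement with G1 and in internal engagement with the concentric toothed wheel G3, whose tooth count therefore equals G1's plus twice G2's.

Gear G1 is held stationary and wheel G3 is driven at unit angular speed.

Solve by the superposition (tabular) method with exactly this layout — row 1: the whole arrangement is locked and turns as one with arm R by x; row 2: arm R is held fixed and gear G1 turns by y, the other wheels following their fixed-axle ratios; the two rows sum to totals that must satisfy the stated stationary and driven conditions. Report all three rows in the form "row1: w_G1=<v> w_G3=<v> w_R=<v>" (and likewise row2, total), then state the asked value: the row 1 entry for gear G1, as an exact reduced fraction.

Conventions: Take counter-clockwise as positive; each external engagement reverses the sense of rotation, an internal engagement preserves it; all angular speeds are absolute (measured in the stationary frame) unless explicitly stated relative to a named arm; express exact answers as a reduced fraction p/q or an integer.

row1: w_G1=22/31 w_G3=22/31 w_R=22/31
row2: w_G1=-22/31 w_G3=9/31 w_R=0
total: w_G1=0 w_G3=1 w_R=22/31
asked value: 22/31

recognized (axles ride arm R): planetary set, 36/26/88 teeth
row 1 — lock + rotate with arm: ω_sun = ω_ring = ω_arm = x
row 2: sun turns y, ring = −(36/88)·y, arm 0
boundary: total ω_sun = x + y = 0 and total ω_ring = x − (36/88)·y = 1  ⇒  y = -22/31, x = 22/31
row 2 ring = −(36/88)·(-22/31) = 9/31
totals (row 1 + row 2): sun 22/31 + (-22/31) = 0, ring 22/31 + 9/31 = 1, arm 22/31 + 0 = 22/31
asked cell (row1, sun) = 22/31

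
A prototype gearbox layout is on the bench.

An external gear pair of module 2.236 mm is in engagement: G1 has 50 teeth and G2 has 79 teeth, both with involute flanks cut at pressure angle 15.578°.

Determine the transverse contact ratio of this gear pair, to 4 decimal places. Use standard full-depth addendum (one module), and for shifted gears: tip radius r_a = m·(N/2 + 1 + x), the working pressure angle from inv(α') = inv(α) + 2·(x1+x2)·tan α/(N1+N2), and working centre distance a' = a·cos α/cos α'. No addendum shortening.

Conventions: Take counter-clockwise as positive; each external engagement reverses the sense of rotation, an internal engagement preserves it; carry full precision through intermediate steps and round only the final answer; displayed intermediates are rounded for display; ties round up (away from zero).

single-mesh involute tooth geometry (50T engaging 79T at module 2.236)
base radii: r_b1 = 53.846556, r_b2 = 85.077558
tip radii: r_a1 = 58.136000, r_a2 = 90.558000
no profile shift: α' = α, a' = a
action lengths: √(r_a1²−r_b1²) = 21.916727, √(r_a2²−r_b2²) = 31.025159
base pitch p_b = π·m·cos α = 6.766558
CR = (21.916727 + 31.025159 − 144.222000·sin 15.57800°)/6.766558 = 2.100192
contact ratio ≈ 2.1002

2.1002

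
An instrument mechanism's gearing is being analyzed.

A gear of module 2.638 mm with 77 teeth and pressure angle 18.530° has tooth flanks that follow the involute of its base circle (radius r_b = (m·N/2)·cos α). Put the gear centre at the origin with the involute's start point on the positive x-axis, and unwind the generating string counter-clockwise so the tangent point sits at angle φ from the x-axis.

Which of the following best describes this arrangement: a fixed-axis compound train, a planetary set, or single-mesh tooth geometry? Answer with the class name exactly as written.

class = single-mesh tooth geometry [base-circle involute, m = 2.638, 77T]
classification: single-mesh tooth geometry

single-mesh tooth geometry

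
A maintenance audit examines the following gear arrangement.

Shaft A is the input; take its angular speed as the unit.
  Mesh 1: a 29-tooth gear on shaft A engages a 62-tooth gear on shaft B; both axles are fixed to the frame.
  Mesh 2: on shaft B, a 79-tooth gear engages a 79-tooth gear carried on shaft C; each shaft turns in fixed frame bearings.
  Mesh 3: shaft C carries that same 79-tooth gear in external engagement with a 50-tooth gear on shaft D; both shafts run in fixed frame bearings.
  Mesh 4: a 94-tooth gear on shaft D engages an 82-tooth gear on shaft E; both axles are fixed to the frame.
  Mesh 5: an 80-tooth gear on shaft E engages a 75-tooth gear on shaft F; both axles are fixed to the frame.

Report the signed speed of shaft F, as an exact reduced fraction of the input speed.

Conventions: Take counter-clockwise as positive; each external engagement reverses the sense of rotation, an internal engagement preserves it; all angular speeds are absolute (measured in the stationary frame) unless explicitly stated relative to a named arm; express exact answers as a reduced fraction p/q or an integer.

5-mesh fixed-axis compound train (all bearings frame-fixed)
mesh 1 [29T→62T]: |ω|/ω_in = 1×29/62 = 29/62, sense flips to −
mesh 2 [79T→79T]: |ω|/ω_in = (29/62)×79/79 = 29/62, sense flips to +
mesh 3 [79T→50T]: |ω|/ω_in = (29/62)×79/50 = 2291/3100, sense flips to −
mesh 4 [94T→82T]: |ω|/ω_in = (2291/3100)×94/82 = 107677/127100, sense flips to +
mesh 5 [80T→75T]: |ω|/ω_in = (107677/127100)×80/75 = 430708/476625, sense flips to −
signed output speed (× input speed) = -430708/476625

-430708/476625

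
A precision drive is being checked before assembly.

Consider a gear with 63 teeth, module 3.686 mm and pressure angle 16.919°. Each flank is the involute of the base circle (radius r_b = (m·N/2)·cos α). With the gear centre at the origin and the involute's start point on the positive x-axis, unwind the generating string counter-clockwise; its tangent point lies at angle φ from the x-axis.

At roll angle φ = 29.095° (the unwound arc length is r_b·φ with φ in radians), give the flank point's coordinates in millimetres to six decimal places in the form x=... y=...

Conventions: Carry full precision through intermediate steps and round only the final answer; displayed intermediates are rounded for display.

x=124.495551 y=4.724707

recognized (one wheel, involute flank): single-mesh tooth geometry, m = 3.686, N = 63
pitch radius r_p = m·N/2 = 3.686·63/2 = 116.109000
base radius r_b = r_p·cos α = 116.109000·cos 16.919° = 111.083469
roll angle φ = 29.095° = 0.50780355 rad
x = r_b·(cos φ + φ·sin φ) = 124.495551
y = r_b·(sin φ − φ·cos φ) = 4.724707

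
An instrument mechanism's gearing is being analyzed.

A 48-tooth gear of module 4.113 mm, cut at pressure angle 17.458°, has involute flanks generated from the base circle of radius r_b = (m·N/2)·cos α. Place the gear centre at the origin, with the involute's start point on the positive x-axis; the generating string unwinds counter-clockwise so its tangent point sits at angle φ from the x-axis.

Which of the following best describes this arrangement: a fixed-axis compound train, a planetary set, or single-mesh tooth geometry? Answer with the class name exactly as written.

class = single-mesh tooth geometry [base-circle involute, m = 4.113, 48T]
classification: single-mesh tooth geometry

single-mesh tooth geometry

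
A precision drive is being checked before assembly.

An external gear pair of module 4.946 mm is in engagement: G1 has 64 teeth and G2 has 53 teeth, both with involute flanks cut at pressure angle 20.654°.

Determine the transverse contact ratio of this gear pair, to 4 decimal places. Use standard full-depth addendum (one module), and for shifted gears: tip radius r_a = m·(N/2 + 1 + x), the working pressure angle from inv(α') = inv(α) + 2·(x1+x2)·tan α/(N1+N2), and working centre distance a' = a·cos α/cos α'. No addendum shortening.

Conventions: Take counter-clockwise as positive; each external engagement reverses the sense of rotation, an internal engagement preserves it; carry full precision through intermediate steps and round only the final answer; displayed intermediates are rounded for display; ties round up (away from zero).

1.7439

single-mesh involute tooth geometry (64T engaging 53T at module 4.946)
base radii: r_b1 = 148.099466, r_b2 = 122.644870
tip radii: r_a1 = 163.218000, r_a2 = 136.015000
no profile shift: α' = α, a' = a
action lengths: √(r_a1²−r_b1²) = 68.605130, √(r_a2²−r_b2²) = 58.807449
base pitch p_b = π·m·cos α = 14.539631
CR = (68.605130 + 58.807449 − 289.341000·sin 20.65400°)/14.539631 = 1.743865
contact ratio ≈ 1.7439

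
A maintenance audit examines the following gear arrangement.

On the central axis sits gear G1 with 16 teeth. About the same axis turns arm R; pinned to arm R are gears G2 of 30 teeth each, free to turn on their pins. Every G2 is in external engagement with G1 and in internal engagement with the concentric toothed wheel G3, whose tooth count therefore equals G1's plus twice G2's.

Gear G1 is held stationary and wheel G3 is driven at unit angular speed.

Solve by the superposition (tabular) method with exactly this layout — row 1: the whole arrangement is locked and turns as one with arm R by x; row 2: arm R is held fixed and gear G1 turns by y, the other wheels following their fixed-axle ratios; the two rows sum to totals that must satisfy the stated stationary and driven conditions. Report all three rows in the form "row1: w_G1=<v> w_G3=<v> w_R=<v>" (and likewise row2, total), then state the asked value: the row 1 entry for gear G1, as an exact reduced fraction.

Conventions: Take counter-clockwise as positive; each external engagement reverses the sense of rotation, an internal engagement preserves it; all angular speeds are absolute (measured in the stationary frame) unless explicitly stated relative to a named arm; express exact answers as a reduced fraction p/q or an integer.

recognized (axles ride arm R): planetary set, 16/30/76 teeth
row 1 — lock + rotate with arm: ω_sun = ω_ring = ω_arm = x
row 2: sun turns y, ring = −(16/76)·y, arm 0
boundary: total ω_sun = x + y = 0 and total ω_ring = x − (16/76)·y = 1  ⇒  y = -19/23, x = 19/23
row 2 ring = −(16/76)·(-19/23) = 4/23
totals (row 1 + row 2): sun 19/23 + (-19/23) = 0, ring 19/23 + 4/23 = 1, arm 19/23 + 0 = 19/23
asked cell (row1, sun) = 19/23

row1: w_G1=19/23 w_G3=19/23 w_R=19/23
row2: w_G1=-19/23 w_G3=4/23 w_R=0
total: w_G1=0 w_G3=1 w_R=19/23
asked value: 19/23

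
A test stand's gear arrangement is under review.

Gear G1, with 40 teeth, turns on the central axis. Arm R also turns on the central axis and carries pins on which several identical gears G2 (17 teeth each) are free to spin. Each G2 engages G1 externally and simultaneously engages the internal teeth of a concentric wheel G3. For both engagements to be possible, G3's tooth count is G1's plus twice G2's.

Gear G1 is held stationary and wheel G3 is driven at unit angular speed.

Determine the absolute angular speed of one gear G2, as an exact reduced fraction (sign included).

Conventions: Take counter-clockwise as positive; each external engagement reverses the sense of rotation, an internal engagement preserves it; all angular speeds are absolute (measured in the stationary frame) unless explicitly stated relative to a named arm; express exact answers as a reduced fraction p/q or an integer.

planetary set (40T centre, 17T on arm, 74T internal) — Willis relation
ring teeth: 40 + 2·17 = 74
40(ω_sun−ω_arm) = −74(ω_ring−ω_arm),  ω_sun = 0, ω_ring = 1
40(0−ω_arm) = −74(1−ω_arm)  ⇒  114·ω_arm = 74  ⇒  ω_arm = 37/57
sun–planet mesh: 40·(0−37/57) = −17·(ω_p−ω_arm)  ⇒  ω_p−ω_arm = 1480/969
ω_p = 37/57 + 1480/969 = 37/17
exact speed ratio = 37/17

37/17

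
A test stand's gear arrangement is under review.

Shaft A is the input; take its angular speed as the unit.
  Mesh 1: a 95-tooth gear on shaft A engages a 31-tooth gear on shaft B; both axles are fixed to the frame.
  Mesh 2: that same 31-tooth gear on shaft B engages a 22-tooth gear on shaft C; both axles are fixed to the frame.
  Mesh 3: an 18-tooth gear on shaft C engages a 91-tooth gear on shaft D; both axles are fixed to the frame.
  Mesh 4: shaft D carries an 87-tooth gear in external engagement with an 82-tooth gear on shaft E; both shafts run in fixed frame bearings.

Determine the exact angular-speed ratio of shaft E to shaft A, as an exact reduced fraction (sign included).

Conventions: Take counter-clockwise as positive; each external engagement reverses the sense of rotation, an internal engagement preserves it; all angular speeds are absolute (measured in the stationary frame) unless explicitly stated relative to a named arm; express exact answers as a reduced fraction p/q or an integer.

74385/82082

class = fixed-axis compound train [4 meshes; 4 ratios multiply, 4 sense flips]
mesh 1 [95T→31T]: running ratio 95/31, sense −
mesh 2 [31T→22T]: running ratio 95/22, sense +
mesh 3 [18T→91T]: running ratio 855/1001, sense −
mesh 4 [87T→82T]: running ratio 74385/82082, sense +
ω_out/ω_in = 74385/82082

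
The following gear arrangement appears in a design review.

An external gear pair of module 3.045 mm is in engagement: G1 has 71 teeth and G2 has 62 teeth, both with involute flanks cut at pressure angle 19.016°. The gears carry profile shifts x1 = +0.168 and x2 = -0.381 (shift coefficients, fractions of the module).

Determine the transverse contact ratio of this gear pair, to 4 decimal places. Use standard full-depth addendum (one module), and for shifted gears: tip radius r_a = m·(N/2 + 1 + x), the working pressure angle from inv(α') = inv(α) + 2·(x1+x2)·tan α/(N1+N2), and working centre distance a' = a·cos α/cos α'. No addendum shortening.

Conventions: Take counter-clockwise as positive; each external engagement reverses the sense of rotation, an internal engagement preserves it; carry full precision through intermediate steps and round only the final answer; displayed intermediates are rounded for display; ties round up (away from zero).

recognized (one external pair, fixed centres): single-mesh tooth geometry, m = 3.045, N1 = 71, N2 = 62
base radii: r_b1 = 102.198362, r_b2 = 89.243640
tip radii: r_a1 = 111.654060, r_a2 = 96.279855
inv(α') = inv(19.016°) + 2·(+0.168-0.381)·tan α/(71+62) = 0.01164431  ⇒  α' = 18.46662°
a' = a·cos α / cos α' = 202.4925·cos 19.016°/cos 18.46662° = 201.834809
action lengths: √(r_a1²−r_b1²) = 44.968031, √(r_a2²−r_b2²) = 36.130086
base pitch p_b = π·m·cos α = 9.044102
CR = (44.968031 + 36.130086 − 201.834809·sin 18.46662°)/9.044102 = 1.898090
contact ratio ≈ 1.8981

1.8981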